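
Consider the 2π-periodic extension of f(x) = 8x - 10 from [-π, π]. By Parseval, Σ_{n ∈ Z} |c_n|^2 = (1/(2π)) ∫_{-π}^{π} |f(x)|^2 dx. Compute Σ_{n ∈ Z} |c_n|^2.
Σ |c_n|^2 = 64π^2/3 + 100

Expand and integrate term by term over [-π, π]:
  ∫ (8x)^2 dx = 64·(2π^3/3); ∫ 2·8·(-10)·x dx = 0 (odd integrand); ∫ (-10)^2 dx = 100·2π.
So (1/(2π)) ∫_{-π}^{π} (8x - 10)^2 dx = 64π^2/3 + 100 = 64π^2/3 + 100.
Parseval ⇒ Σ |c_n|^2 = 64π^2/3 + 100.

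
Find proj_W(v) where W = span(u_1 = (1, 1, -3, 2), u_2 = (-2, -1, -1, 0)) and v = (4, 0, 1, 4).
proj_W(v) = (18/5, 21/10, -3/10, 6/5)

Set up U = [u_1 | ... | u_2] ∈ R^(4×2). The projector onto W = col(U) is P = U (U^T U)^(-1) U^T.
Compute U^T U =
  [15, 0]
  [0, 6],
and U^T v = (9, -9).
Solve U^T U · c = U^T v for the coefficients: c = (3/5, -3/2). The projection is proj_W(v) = U c.
Check: (v - proj_W(v)) · u_1 = 0  (should be 0).
Check: (v - proj_W(v)) · u_2 = 0  (should be 0).
Result: proj_W(v) = (18/5, 21/10, -3/10, 6/5).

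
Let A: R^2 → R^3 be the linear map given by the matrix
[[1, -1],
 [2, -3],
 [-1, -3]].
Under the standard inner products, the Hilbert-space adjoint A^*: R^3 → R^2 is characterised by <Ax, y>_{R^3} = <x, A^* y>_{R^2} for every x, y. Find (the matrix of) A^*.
A^* = A^T =
[[1, 2, -1],
 [-1, -3, -3]]

For real matrices with standard dot products, the defining identity <Ax, y> = <x, A^* y> gives (Ax)^T y = x^T (A^*) y, i.e. x^T A^T y = x^T (A^*) y. Since this holds for all x, y, we must have A^* = A^T. Therefore
A^* =
[[1, 2, -1],
 [-1, -3, -3]].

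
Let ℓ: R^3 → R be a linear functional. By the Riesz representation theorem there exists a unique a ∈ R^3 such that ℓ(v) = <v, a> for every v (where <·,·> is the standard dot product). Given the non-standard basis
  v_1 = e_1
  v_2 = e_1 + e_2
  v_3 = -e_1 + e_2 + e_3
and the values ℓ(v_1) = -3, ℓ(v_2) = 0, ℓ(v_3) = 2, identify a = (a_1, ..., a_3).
a = (-3, 3, -4)

Write a = (a_1, ..., a_3) in the standard basis. For each basis vector v_i, ℓ(v_i) = <v_i, a> is a linear equation in the a_j's. Collect the n equations into a matrix system V a = ℓ, where row i of V is v_i (expressed in the standard basis). Since V is invertible (lower-triangular with 1s on the diagonal, up to permutation), solve by back-substitution:
  V =
[[1, 0, 0],
 [1, 1, 0],
 [-1, 1, 1]]
  V a = (-3, 0, 2)
Solving gives a = (-3, 3, -4).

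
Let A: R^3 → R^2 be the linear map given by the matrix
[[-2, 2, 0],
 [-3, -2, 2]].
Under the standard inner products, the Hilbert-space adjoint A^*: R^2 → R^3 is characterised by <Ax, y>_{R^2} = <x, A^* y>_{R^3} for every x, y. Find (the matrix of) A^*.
A^* = A^T =
[[-2, -3],
 [2, -2],
 [0, 2]]

For real matrices with standard dot products, the defining identity <Ax, y> = <x, A^* y> gives (Ax)^T y = x^T (A^*) y, i.e. x^T A^T y = x^T (A^*) y. Since this holds for all x, y, we must have A^* = A^T. Therefore
A^* =
[[-2, -3],
 [2, -2],
 [0, 2]].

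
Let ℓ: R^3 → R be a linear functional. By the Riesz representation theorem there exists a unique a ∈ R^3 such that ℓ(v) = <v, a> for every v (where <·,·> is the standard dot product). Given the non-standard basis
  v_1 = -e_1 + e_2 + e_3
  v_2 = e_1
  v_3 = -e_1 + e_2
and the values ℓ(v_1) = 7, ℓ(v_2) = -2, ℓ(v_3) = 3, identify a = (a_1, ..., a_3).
a = (-2, 1, 4)

Write a = (a_1, ..., a_3) in the standard basis. For each basis vector v_i, ℓ(v_i) = <v_i, a> is a linear equation in the a_j's. Collect the n equations into a matrix system V a = ℓ, where row i of V is v_i (expressed in the standard basis). Since V is invertible (lower-triangular with 1s on the diagonal, up to permutation), solve by back-substitution:
  V =
[[-1, 1, 1],
 [1, 0, 0],
 [-1, 1, 0]]
  V a = (7, -2, 3)
Solving gives a = (-2, 1, 4).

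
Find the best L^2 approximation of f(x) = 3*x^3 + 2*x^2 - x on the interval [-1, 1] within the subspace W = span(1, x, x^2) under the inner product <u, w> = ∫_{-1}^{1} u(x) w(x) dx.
g(x) = 2*x^2 + 4*x/5

The best approximation g ∈ W is the orthogonal projection of f onto W. Writing g = a_0 + a_1 x + a_2 x^2, the coefficients solve the normal equations G · a = b where
  G_{ij} = <φ_i, φ_j> and b_i = <f, φ_i>, with φ_0 = 1, φ_1 = x, φ_2 = x^2.
G =
  [2, 0, 2/3]
  [0, 2/3, 0]
  [2/3, 0, 2/5],
b = (4/3, 8/15, 4/5).
Solving gives a_0 = 0, a_1 = 4/5, a_2 = 2, so
  g(x) = 2*x^2 + 4*x/5.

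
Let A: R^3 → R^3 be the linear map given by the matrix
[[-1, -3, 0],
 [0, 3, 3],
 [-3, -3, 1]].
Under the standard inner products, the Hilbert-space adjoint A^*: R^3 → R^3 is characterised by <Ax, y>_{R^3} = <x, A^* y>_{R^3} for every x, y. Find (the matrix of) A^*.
A^* = A^T =
[[-1, 0, -3],
 [-3, 3, -3],
 [0, 3, 1]]

For real matrices with standard dot products, the defining identity <Ax, y> = <x, A^* y> gives (Ax)^T y = x^T (A^*) y, i.e. x^T A^T y = x^T (A^*) y. Since this holds for all x, y, we must have A^* = A^T. Therefore
A^* =
[[-1, 0, -3],
 [-3, 3, -3],
 [0, 3, 1]].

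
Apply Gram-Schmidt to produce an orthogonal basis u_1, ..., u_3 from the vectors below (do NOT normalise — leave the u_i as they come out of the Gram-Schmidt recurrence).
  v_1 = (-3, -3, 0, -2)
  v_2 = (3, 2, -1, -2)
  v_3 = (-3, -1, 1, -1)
Orthogonal basis:
  u_1 = (-3, -3, 0, -2)
  u_2 = (3/2, 1/2, -1, -3)
  u_3 = (-201/275, 283/275, 19/25, -123/275)

Apply the Gram-Schmidt recurrence
  u_1 = v_1
  u_i = v_i − Σ_{j<i} ((v_i · u_j) / (u_j · u_j)) · u_j.

Step by step this gives:
  u_1 = (-3, -3, 0, -2)
  u_2 = (3/2, 1/2, -1, -3)
  u_3 = (-201/275, 283/275, 19/25, -123/275)

Orthogonality check:
  u_2 · u_1 = 0 (should be 0)
  u_3 · u_1 = 0 (should be 0)
  u_3 · u_2 = 0 (should be 0)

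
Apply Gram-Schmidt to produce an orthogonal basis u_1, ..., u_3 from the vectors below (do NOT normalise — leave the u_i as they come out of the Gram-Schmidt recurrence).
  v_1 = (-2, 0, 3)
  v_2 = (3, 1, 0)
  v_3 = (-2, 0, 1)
Orthogonal basis:
  u_1 = (-2, 0, 3)
  u_2 = (27/13, 1, 18/13)
  u_3 = (-6/47, 18/47, -4/47)

Apply the Gram-Schmidt recurrence
  u_1 = v_1
  u_i = v_i − Σ_{j<i} ((v_i · u_j) / (u_j · u_j)) · u_j.

Step by step this gives:
  u_1 = (-2, 0, 3)
  u_2 = (27/13, 1, 18/13)
  u_3 = (-6/47, 18/47, -4/47)

Orthogonality check:
  u_2 · u_1 = 0 (should be 0)
  u_3 · u_1 = 0 (should be 0)
  u_3 · u_2 = 0 (should be 0)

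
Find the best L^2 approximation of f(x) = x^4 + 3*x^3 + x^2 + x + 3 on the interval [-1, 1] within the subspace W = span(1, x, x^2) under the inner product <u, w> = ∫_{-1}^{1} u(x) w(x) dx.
g(x) = 13*x^2/7 + 14*x/5 + 102/35

The best approximation g ∈ W is the orthogonal projection of f onto W. Writing g = a_0 + a_1 x + a_2 x^2, the coefficients solve the normal equations G · a = b where
  G_{ij} = <φ_i, φ_j> and b_i = <f, φ_i>, with φ_0 = 1, φ_1 = x, φ_2 = x^2.
G =
  [2, 0, 2/3]
  [0, 2/3, 0]
  [2/3, 0, 2/5],
b = (106/15, 28/15, 94/35).
Solving gives a_0 = 102/35, a_1 = 14/5, a_2 = 13/7, so
  g(x) = 13*x^2/7 + 14*x/5 + 102/35.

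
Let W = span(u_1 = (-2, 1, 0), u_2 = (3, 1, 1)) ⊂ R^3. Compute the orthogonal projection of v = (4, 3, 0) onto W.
proj_W(v) = (11/3, 7/3, 5/3)

Set up U = [u_1 | ... | u_2] ∈ R^(3×2). The projector onto W = col(U) is P = U (U^T U)^(-1) U^T.
Compute U^T U =
  [5, -5]
  [-5, 11],
and U^T v = (-5, 15).
Solve U^T U · c = U^T v for the coefficients: c = (2/3, 5/3). The projection is proj_W(v) = U c.
Check: (v - proj_W(v)) · u_1 = 0  (should be 0).
Check: (v - proj_W(v)) · u_2 = 0  (should be 0).
Result: proj_W(v) = (11/3, 7/3, 5/3).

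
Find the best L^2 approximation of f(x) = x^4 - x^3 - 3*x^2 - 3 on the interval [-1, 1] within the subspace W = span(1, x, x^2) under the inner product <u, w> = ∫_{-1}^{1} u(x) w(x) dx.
g(x) = -15*x^2/7 - 3*x/5 - 108/35

The best approximation g ∈ W is the orthogonal projection of f onto W. Writing g = a_0 + a_1 x + a_2 x^2, the coefficients solve the normal equations G · a = b where
  G_{ij} = <φ_i, φ_j> and b_i = <f, φ_i>, with φ_0 = 1, φ_1 = x, φ_2 = x^2.
G =
  [2, 0, 2/3]
  [0, 2/3, 0]
  [2/3, 0, 2/5],
b = (-38/5, -2/5, -102/35).
Solving gives a_0 = -108/35, a_1 = -3/5, a_2 = -15/7, so
  g(x) = -15*x^2/7 - 3*x/5 - 108/35.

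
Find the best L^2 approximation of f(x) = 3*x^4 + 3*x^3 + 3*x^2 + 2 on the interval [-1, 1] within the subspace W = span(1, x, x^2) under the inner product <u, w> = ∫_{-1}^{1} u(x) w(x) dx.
g(x) = 39*x^2/7 + 9*x/5 + 61/35

The best approximation g ∈ W is the orthogonal projection of f onto W. Writing g = a_0 + a_1 x + a_2 x^2, the coefficients solve the normal equations G · a = b where
  G_{ij} = <φ_i, φ_j> and b_i = <f, φ_i>, with φ_0 = 1, φ_1 = x, φ_2 = x^2.
G =
  [2, 0, 2/3]
  [0, 2/3, 0]
  [2/3, 0, 2/5],
b = (36/5, 6/5, 356/105).
Solving gives a_0 = 61/35, a_1 = 9/5, a_2 = 39/7, so
  g(x) = 39*x^2/7 + 9*x/5 + 61/35.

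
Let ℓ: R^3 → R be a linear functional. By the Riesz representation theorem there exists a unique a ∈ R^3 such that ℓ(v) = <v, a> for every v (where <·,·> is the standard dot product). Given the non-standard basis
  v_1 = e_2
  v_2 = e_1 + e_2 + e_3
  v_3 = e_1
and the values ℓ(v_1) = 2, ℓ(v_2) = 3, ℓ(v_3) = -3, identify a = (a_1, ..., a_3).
a = (-3, 2, 4)

Write a = (a_1, ..., a_3) in the standard basis. For each basis vector v_i, ℓ(v_i) = <v_i, a> is a linear equation in the a_j's. Collect the n equations into a matrix system V a = ℓ, where row i of V is v_i (expressed in the standard basis). Since V is invertible (lower-triangular with 1s on the diagonal, up to permutation), solve by back-substitution:
  V =
[[0, 1, 0],
 [1, 1, 1],
 [1, 0, 0]]
  V a = (2, 3, -3)
Solving gives a = (-3, 2, 4).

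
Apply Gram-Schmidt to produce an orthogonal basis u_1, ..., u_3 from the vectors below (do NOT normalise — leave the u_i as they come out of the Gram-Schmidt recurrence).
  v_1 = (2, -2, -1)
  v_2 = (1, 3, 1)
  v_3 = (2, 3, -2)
Orthogonal basis:
  u_1 = (2, -2, -1)
  u_2 = (19/9, 17/9, 4/9)
  u_3 = (-23/74, 69/74, -92/37)

Apply the Gram-Schmidt recurrence
  u_1 = v_1
  u_i = v_i − Σ_{j<i} ((v_i · u_j) / (u_j · u_j)) · u_j.

Step by step this gives:
  u_1 = (2, -2, -1)
  u_2 = (19/9, 17/9, 4/9)
  u_3 = (-23/74, 69/74, -92/37)

Orthogonality check:
  u_2 · u_1 = 0 (should be 0)
  u_3 · u_1 = 0 (should be 0)
  u_3 · u_2 = 0 (should be 0)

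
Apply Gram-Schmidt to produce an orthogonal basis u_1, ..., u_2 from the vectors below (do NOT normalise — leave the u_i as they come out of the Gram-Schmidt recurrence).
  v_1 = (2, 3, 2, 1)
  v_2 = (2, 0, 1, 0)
Orthogonal basis:
  u_1 = (2, 3, 2, 1)
  u_2 = (4/3, -1, 1/3, -1/3)

Apply the Gram-Schmidt recurrence
  u_1 = v_1
  u_i = v_i − Σ_{j<i} ((v_i · u_j) / (u_j · u_j)) · u_j.

Step by step this gives:
  u_1 = (2, 3, 2, 1)
  u_2 = (4/3, -1, 1/3, -1/3)

Orthogonality check:
  u_2 · u_1 = 0 (should be 0)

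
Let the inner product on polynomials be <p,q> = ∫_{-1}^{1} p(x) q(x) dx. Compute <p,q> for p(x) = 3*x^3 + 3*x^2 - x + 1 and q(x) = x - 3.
<p,q> = -172/15

Expand the product: p(x)·q(x) = 3*x^4 - 6*x^3 - 10*x^2 + 4*x - 3.
∫_{-1}^{1} of each monomial x^k gives [2/(k+1) if k even, 0 if k odd]. Integrating term-by-term (or equivalently evaluating the antiderivative F(x) = 3*x^5/5 - 3*x^4/2 - 10*x^3/3 + 2*x^2 - 3*x at the endpoints):
  F(1) − F(−1) = -157/30 − (187/30) = -172/15.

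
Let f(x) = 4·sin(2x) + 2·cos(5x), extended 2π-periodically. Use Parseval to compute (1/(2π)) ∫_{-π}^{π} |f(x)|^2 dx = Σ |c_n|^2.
Σ |c_n|^2 = 10

Expand |f|^2 and use orthogonality of {sin(nx), cos(mx)} on [-π, π]:
  ∫_{-π}^{π} sin(nx)^2 dx = π, ∫ cos(mx)^2 dx = π, and cross terms integrate to 0.
So ∫_{-π}^{π} f(x)^2 dx = 4^2 · π + 2^2 · π = (16 + 4)π.
Divide by 2π: (16 + 4)/2 = 10.
By Parseval, this equals Σ |c_n|^2.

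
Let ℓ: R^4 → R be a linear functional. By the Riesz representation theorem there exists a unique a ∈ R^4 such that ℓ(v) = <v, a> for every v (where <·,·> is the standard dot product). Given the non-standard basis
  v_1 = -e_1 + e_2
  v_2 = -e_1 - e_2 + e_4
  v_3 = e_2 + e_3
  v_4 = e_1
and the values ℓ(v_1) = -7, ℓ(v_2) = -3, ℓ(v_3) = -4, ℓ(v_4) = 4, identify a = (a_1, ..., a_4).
a = (4, -3, -1, -2)

Write a = (a_1, ..., a_4) in the standard basis. For each basis vector v_i, ℓ(v_i) = <v_i, a> is a linear equation in the a_j's. Collect the n equations into a matrix system V a = ℓ, where row i of V is v_i (expressed in the standard basis). Since V is invertible (lower-triangular with 1s on the diagonal, up to permutation), solve by back-substitution:
  V =
[[-1, 1, 0, 0],
 [-1, -1, 0, 1],
 [0, 1, 1, 0],
 [1, 0, 0, 0]]
  V a = (-7, -3, -4, 4)
Solving gives a = (4, -3, -1, -2).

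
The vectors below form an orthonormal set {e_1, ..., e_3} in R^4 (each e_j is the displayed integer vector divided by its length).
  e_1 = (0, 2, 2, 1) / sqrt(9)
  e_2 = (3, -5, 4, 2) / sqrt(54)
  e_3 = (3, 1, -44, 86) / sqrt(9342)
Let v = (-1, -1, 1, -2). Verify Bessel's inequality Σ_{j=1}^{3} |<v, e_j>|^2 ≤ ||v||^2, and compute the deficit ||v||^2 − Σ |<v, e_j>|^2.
Σ |<v, e_j>|^2 = 986/173; ||v||^2 = 7; deficit = 225/173

Write each e_j = u_j / sqrt(<u_j, u_j>) where u_j is the displayed integer vector. Then <v, e_j> = <v, u_j> / sqrt(<u_j, u_j>), so |<v, e_j>|^2 = <v, u_j>^2 / <u_j, u_j>.
Coefficients: <v, e_1> = -2/sqrt(9), <v, e_2> = 2/sqrt(54), <v, e_3> = -220/sqrt(9342).
Square and sum: Σ |<v, e_j>|^2 = 986/173.
Compute ||v||^2 = v·v = 7.
Deficit = 7 − 986/173 = 225/173 ≥ 0, confirming Bessel's inequality. (The deficit equals ||v − Σ <v,e_j> e_j||^2, the squared distance from v to span{e_j}.)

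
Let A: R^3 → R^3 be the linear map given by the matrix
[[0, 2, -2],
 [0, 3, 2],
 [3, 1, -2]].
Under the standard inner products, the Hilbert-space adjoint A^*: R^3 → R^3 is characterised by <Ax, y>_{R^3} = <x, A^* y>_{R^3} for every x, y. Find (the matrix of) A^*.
A^* = A^T =
[[0, 0, 3],
 [2, 3, 1],
 [-2, 2, -2]]

For real matrices with standard dot products, the defining identity <Ax, y> = <x, A^* y> gives (Ax)^T y = x^T (A^*) y, i.e. x^T A^T y = x^T (A^*) y. Since this holds for all x, y, we must have A^* = A^T. Therefore
A^* =
[[0, 0, 3],
 [2, 3, 1],
 [-2, 2, -2]].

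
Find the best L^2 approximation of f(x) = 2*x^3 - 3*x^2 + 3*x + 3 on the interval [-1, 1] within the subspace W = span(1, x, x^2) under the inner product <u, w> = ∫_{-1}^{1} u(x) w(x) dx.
g(x) = -3*x^2 + 21*x/5 + 3

The best approximation g ∈ W is the orthogonal projection of f onto W. Writing g = a_0 + a_1 x + a_2 x^2, the coefficients solve the normal equations G · a = b where
  G_{ij} = <φ_i, φ_j> and b_i = <f, φ_i>, with φ_0 = 1, φ_1 = x, φ_2 = x^2.
G =
  [2, 0, 2/3]
  [0, 2/3, 0]
  [2/3, 0, 2/5],
b = (4, 14/5, 4/5).
Solving gives a_0 = 3, a_1 = 21/5, a_2 = -3, so
  g(x) = -3*x^2 + 21*x/5 + 3.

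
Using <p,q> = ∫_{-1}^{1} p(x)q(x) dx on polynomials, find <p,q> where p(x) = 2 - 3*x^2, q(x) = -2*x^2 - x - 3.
<p,q> = -94/15

Expand the product: p(x)·q(x) = 6*x^4 + 3*x^3 + 5*x^2 - 2*x - 6.
∫_{-1}^{1} of each monomial x^k gives [2/(k+1) if k even, 0 if k odd]. Integrating term-by-term (or equivalently evaluating the antiderivative F(x) = 6*x^5/5 + 3*x^4/4 + 5*x^3/3 - x^2 - 6*x at the endpoints):
  F(1) − F(−1) = -203/60 − (173/60) = -94/15.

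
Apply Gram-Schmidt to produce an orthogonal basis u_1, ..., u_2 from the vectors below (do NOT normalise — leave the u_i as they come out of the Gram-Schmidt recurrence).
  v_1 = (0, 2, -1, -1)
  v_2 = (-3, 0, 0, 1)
Orthogonal basis:
  u_1 = (0, 2, -1, -1)
  u_2 = (-3, 1/3, -1/6, 5/6)

Apply the Gram-Schmidt recurrence
  u_1 = v_1
  u_i = v_i − Σ_{j<i} ((v_i · u_j) / (u_j · u_j)) · u_j.

Step by step this gives:
  u_1 = (0, 2, -1, -1)
  u_2 = (-3, 1/3, -1/6, 5/6)

Orthogonality check:
  u_2 · u_1 = 0 (should be 0)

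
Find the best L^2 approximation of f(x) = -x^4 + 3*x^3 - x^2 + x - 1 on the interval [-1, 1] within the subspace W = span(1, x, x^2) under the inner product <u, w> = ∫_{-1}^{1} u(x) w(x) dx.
g(x) = -13*x^2/7 + 14*x/5 - 32/35

The best approximation g ∈ W is the orthogonal projection of f onto W. Writing g = a_0 + a_1 x + a_2 x^2, the coefficients solve the normal equations G · a = b where
  G_{ij} = <φ_i, φ_j> and b_i = <f, φ_i>, with φ_0 = 1, φ_1 = x, φ_2 = x^2.
G =
  [2, 0, 2/3]
  [0, 2/3, 0]
  [2/3, 0, 2/5],
b = (-46/15, 28/15, -142/105).
Solving gives a_0 = -32/35, a_1 = 14/5, a_2 = -13/7, so
  g(x) = -13*x^2/7 + 14*x/5 - 32/35.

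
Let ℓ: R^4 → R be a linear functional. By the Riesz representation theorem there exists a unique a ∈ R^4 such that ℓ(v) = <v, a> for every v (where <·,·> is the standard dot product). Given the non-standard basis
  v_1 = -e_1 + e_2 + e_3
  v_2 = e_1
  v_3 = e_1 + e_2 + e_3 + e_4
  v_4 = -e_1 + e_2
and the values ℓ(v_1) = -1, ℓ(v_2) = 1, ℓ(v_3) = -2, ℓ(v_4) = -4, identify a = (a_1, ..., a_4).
a = (1, -3, 3, -3)

Write a = (a_1, ..., a_4) in the standard basis. For each basis vector v_i, ℓ(v_i) = <v_i, a> is a linear equation in the a_j's. Collect the n equations into a matrix system V a = ℓ, where row i of V is v_i (expressed in the standard basis). Since V is invertible (lower-triangular with 1s on the diagonal, up to permutation), solve by back-substitution:
  V =
[[-1, 1, 1, 0],
 [1, 0, 0, 0],
 [1, 1, 1, 1],
 [-1, 1, 0, 0]]
  V a = (-1, 1, -2, -4)
Solving gives a = (1, -3, 3, -3).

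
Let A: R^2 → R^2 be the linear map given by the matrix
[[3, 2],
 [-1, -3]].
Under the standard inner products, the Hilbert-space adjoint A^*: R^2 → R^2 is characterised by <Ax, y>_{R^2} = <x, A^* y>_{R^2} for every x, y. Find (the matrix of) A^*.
A^* = A^T =
[[3, -1],
 [2, -3]]

For real matrices with standard dot products, the defining identity <Ax, y> = <x, A^* y> gives (Ax)^T y = x^T (A^*) y, i.e. x^T A^T y = x^T (A^*) y. Since this holds for all x, y, we must have A^* = A^T. Therefore
A^* =
[[3, -1],
 [2, -3]].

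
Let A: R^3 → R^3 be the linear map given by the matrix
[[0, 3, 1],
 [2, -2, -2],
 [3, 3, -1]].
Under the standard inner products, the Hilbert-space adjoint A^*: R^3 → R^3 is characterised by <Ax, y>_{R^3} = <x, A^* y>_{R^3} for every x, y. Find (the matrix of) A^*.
A^* = A^T =
[[0, 2, 3],
 [3, -2, 3],
 [1, -2, -1]]

For real matrices with standard dot products, the defining identity <Ax, y> = <x, A^* y> gives (Ax)^T y = x^T (A^*) y, i.e. x^T A^T y = x^T (A^*) y. Since this holds for all x, y, we must have A^* = A^T. Therefore
A^* =
[[0, 2, 3],
 [3, -2, 3],
 [1, -2, -1]].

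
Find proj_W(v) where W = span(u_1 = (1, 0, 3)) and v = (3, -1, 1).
proj_W(v) = (3/5, 0, 9/5)

Set up U = [u_1 | ... | u_1] ∈ R^(3×1). The projector onto W = col(U) is P = U (U^T U)^(-1) U^T.
Compute U^T U =
  [10],
and U^T v = (6).
Solve U^T U · c = U^T v for the coefficients: c = (3/5). The projection is proj_W(v) = U c.
Check: (v - proj_W(v)) · u_1 = 0  (should be 0).
Result: proj_W(v) = (3/5, 0, 9/5).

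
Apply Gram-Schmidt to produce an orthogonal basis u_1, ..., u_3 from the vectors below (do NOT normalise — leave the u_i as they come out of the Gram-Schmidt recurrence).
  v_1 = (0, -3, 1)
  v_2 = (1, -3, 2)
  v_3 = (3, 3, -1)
Orthogonal basis:
  u_1 = (0, -3, 1)
  u_2 = (1, 3/10, 9/10)
  u_3 = (27/19, -9/19, -27/19)

Apply the Gram-Schmidt recurrence
  u_1 = v_1
  u_i = v_i − Σ_{j<i} ((v_i · u_j) / (u_j · u_j)) · u_j.

Step by step this gives:
  u_1 = (0, -3, 1)
  u_2 = (1, 3/10, 9/10)
  u_3 = (27/19, -9/19, -27/19)

Orthogonality check:
  u_2 · u_1 = 0 (should be 0)
  u_3 · u_1 = 0 (should be 0)
  u_3 · u_2 = 0 (should be 0)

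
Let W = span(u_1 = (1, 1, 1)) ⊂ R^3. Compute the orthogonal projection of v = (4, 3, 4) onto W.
proj_W(v) = (11/3, 11/3, 11/3)

Set up U = [u_1 | ... | u_1] ∈ R^(3×1). The projector onto W = col(U) is P = U (U^T U)^(-1) U^T.
Compute U^T U =
  [3],
and U^T v = (11).
Solve U^T U · c = U^T v for the coefficients: c = (11/3). The projection is proj_W(v) = U c.
Check: (v - proj_W(v)) · u_1 = 0  (should be 0).
Result: proj_W(v) = (11/3, 11/3, 11/3).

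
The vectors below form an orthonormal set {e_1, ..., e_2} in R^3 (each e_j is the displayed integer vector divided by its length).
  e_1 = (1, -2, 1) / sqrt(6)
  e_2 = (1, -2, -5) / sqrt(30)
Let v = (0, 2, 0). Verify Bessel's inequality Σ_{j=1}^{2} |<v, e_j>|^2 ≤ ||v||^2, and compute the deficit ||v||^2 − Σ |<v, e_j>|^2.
Σ |<v, e_j>|^2 = 16/5; ||v||^2 = 4; deficit = 4/5

Write each e_j = u_j / sqrt(<u_j, u_j>) where u_j is the displayed integer vector. Then <v, e_j> = <v, u_j> / sqrt(<u_j, u_j>), so |<v, e_j>|^2 = <v, u_j>^2 / <u_j, u_j>.
Coefficients: <v, e_1> = -4/sqrt(6), <v, e_2> = -4/sqrt(30).
Square and sum: Σ |<v, e_j>|^2 = 16/5.
Compute ||v||^2 = v·v = 4.
Deficit = 4 − 16/5 = 4/5 ≥ 0, confirming Bessel's inequality. (The deficit equals ||v − Σ <v,e_j> e_j||^2, the squared distance from v to span{e_j}.)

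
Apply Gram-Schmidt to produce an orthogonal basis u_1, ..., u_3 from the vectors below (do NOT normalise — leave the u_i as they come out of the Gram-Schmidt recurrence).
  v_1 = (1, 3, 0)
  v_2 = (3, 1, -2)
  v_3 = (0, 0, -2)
Orthogonal basis:
  u_1 = (1, 3, 0)
  u_2 = (12/5, -4/5, -2)
  u_3 = (-12/13, 4/13, -16/13)

Apply the Gram-Schmidt recurrence
  u_1 = v_1
  u_i = v_i − Σ_{j<i} ((v_i · u_j) / (u_j · u_j)) · u_j.

Step by step this gives:
  u_1 = (1, 3, 0)
  u_2 = (12/5, -4/5, -2)
  u_3 = (-12/13, 4/13, -16/13)

Orthogonality check:
  u_2 · u_1 = 0 (should be 0)
  u_3 · u_1 = 0 (should be 0)
  u_3 · u_2 = 0 (should be 0)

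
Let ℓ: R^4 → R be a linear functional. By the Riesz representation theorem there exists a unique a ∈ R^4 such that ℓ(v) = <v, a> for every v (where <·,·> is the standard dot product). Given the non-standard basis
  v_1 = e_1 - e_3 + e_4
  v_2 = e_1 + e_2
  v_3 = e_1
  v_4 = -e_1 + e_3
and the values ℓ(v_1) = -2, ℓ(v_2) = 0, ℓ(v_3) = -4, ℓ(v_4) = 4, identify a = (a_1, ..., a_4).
a = (-4, 4, 0, 2)

Write a = (a_1, ..., a_4) in the standard basis. For each basis vector v_i, ℓ(v_i) = <v_i, a> is a linear equation in the a_j's. Collect the n equations into a matrix system V a = ℓ, where row i of V is v_i (expressed in the standard basis). Since V is invertible (lower-triangular with 1s on the diagonal, up to permutation), solve by back-substitution:
  V =
[[1, 0, -1, 1],
 [1, 1, 0, 0],
 [1, 0, 0, 0],
 [-1, 0, 1, 0]]
  V a = (-2, 0, -4, 4)
Solving gives a = (-4, 4, 0, 2).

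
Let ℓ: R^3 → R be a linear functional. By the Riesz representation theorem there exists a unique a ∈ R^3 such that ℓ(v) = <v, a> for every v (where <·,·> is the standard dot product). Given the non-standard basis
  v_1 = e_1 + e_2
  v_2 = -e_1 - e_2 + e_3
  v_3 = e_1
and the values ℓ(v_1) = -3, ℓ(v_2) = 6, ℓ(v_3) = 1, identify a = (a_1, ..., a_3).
a = (1, -4, 3)

Write a = (a_1, ..., a_3) in the standard basis. For each basis vector v_i, ℓ(v_i) = <v_i, a> is a linear equation in the a_j's. Collect the n equations into a matrix system V a = ℓ, where row i of V is v_i (expressed in the standard basis). Since V is invertible (lower-triangular with 1s on the diagonal, up to permutation), solve by back-substitution:
  V =
[[1, 1, 0],
 [-1, -1, 1],
 [1, 0, 0]]
  V a = (-3, 6, 1)
Solving gives a = (1, -4, 3).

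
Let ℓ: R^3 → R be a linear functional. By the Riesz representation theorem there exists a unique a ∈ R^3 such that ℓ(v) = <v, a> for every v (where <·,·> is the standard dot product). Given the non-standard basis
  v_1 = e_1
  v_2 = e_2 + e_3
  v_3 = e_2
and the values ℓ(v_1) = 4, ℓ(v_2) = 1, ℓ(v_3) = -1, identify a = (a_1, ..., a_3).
a = (4, -1, 2)

Write a = (a_1, ..., a_3) in the standard basis. For each basis vector v_i, ℓ(v_i) = <v_i, a> is a linear equation in the a_j's. Collect the n equations into a matrix system V a = ℓ, where row i of V is v_i (expressed in the standard basis). Since V is invertible (lower-triangular with 1s on the diagonal, up to permutation), solve by back-substitution:
  V =
[[1, 0, 0],
 [0, 1, 1],
 [0, 1, 0]]
  V a = (4, 1, -1)
Solving gives a = (4, -1, 2).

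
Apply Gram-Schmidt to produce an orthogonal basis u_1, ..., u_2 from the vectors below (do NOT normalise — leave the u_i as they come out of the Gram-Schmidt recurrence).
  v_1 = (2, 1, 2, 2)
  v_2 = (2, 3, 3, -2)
Orthogonal basis:
  u_1 = (2, 1, 2, 2)
  u_2 = (8/13, 30/13, 21/13, -44/13)

Apply the Gram-Schmidt recurrence
  u_1 = v_1
  u_i = v_i − Σ_{j<i} ((v_i · u_j) / (u_j · u_j)) · u_j.

Step by step this gives:
  u_1 = (2, 1, 2, 2)
  u_2 = (8/13, 30/13, 21/13, -44/13)

Orthogonality check:
  u_2 · u_1 = 0 (should be 0)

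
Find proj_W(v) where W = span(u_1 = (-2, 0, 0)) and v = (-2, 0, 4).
proj_W(v) = (-2, 0, 0)

Set up U = [u_1 | ... | u_1] ∈ R^(3×1). The projector onto W = col(U) is P = U (U^T U)^(-1) U^T.
Compute U^T U =
  [4],
and U^T v = (4).
Solve U^T U · c = U^T v for the coefficients: c = (1). The projection is proj_W(v) = U c.
Check: (v - proj_W(v)) · u_1 = 0  (should be 0).
Result: proj_W(v) = (-2, 0, 0).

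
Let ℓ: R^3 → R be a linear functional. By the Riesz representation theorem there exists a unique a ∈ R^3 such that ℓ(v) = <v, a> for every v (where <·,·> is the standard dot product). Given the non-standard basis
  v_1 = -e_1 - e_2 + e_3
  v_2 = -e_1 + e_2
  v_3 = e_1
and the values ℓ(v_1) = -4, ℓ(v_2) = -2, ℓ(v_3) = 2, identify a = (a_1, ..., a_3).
a = (2, 0, -2)

Write a = (a_1, ..., a_3) in the standard basis. For each basis vector v_i, ℓ(v_i) = <v_i, a> is a linear equation in the a_j's. Collect the n equations into a matrix system V a = ℓ, where row i of V is v_i (expressed in the standard basis). Since V is invertible (lower-triangular with 1s on the diagonal, up to permutation), solve by back-substitution:
  V =
[[-1, -1, 1],
 [-1, 1, 0],
 [1, 0, 0]]
  V a = (-4, -2, 2)
Solving gives a = (2, 0, -2).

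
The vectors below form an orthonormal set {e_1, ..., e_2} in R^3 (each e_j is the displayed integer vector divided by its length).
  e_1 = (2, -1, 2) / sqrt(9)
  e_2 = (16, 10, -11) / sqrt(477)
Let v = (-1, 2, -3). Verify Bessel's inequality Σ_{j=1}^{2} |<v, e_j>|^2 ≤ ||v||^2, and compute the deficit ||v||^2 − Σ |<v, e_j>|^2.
Σ |<v, e_j>|^2 = 741/53; ||v||^2 = 14; deficit = 1/53

Write each e_j = u_j / sqrt(<u_j, u_j>) where u_j is the displayed integer vector. Then <v, e_j> = <v, u_j> / sqrt(<u_j, u_j>), so |<v, e_j>|^2 = <v, u_j>^2 / <u_j, u_j>.
Coefficients: <v, e_1> = -10/sqrt(9), <v, e_2> = 37/sqrt(477).
Square and sum: Σ |<v, e_j>|^2 = 741/53.
Compute ||v||^2 = v·v = 14.
Deficit = 14 − 741/53 = 1/53 ≥ 0, confirming Bessel's inequality. (The deficit equals ||v − Σ <v,e_j> e_j||^2, the squared distance from v to span{e_j}.)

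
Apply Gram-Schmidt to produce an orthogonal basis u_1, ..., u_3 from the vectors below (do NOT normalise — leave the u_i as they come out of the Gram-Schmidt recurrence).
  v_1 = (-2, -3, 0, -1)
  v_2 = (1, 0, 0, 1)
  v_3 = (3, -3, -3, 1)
Orthogonal basis:
  u_1 = (-2, -3, 0, -1)
  u_2 = (4/7, -9/14, 0, 11/14)
  u_3 = (27/19, -9/19, -3, -27/19)

Apply the Gram-Schmidt recurrence
  u_1 = v_1
  u_i = v_i − Σ_{j<i} ((v_i · u_j) / (u_j · u_j)) · u_j.

Step by step this gives:
  u_1 = (-2, -3, 0, -1)
  u_2 = (4/7, -9/14, 0, 11/14)
  u_3 = (27/19, -9/19, -3, -27/19)

Orthogonality check:
  u_2 · u_1 = 0 (should be 0)
  u_3 · u_1 = 0 (should be 0)
  u_3 · u_2 = 0 (should be 0)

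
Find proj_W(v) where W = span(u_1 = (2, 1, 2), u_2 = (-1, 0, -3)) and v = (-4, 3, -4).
proj_W(v) = (-22/13, -1/13, -62/13)

Set up U = [u_1 | ... | u_2] ∈ R^(3×2). The projector onto W = col(U) is P = U (U^T U)^(-1) U^T.
Compute U^T U =
  [9, -8]
  [-8, 10],
and U^T v = (-13, 16).
Solve U^T U · c = U^T v for the coefficients: c = (-1/13, 20/13). The projection is proj_W(v) = U c.
Check: (v - proj_W(v)) · u_1 = 0  (should be 0).
Check: (v - proj_W(v)) · u_2 = 0  (should be 0).
Result: proj_W(v) = (-22/13, -1/13, -62/13).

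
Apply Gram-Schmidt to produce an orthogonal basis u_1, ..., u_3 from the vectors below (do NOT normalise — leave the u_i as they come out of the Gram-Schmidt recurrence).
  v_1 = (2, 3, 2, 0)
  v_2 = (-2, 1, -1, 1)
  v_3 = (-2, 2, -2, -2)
Orthogonal basis:
  u_1 = (2, 3, 2, 0)
  u_2 = (-28/17, 26/17, -11/17, 1)
  u_3 = (-18/55, 56/55, -6/5, -158/55)

Apply the Gram-Schmidt recurrence
  u_1 = v_1
  u_i = v_i − Σ_{j<i} ((v_i · u_j) / (u_j · u_j)) · u_j.

Step by step this gives:
  u_1 = (2, 3, 2, 0)
  u_2 = (-28/17, 26/17, -11/17, 1)
  u_3 = (-18/55, 56/55, -6/5, -158/55)

Orthogonality check:
  u_2 · u_1 = 0 (should be 0)
  u_3 · u_1 = 0 (should be 0)
  u_3 · u_2 = 0 (should be 0)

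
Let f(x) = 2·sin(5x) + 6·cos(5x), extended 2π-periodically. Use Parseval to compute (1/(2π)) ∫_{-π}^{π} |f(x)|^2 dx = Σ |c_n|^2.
Σ |c_n|^2 = 20

Expand |f|^2 and use orthogonality of {sin(nx), cos(mx)} on [-π, π]:
  ∫_{-π}^{π} sin(nx)^2 dx = π, ∫ cos(mx)^2 dx = π, and cross terms integrate to 0.
So ∫_{-π}^{π} f(x)^2 dx = 2^2 · π + 6^2 · π = (4 + 36)π.
Divide by 2π: (4 + 36)/2 = 20.
By Parseval, this equals Σ |c_n|^2.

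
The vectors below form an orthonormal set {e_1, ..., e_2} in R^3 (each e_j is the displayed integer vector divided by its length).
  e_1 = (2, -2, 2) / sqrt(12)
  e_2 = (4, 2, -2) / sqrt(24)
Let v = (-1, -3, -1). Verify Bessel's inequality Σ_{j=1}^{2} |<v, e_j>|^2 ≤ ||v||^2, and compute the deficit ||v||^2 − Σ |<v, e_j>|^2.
Σ |<v, e_j>|^2 = 3; ||v||^2 = 11; deficit = 8

Write each e_j = u_j / sqrt(<u_j, u_j>) where u_j is the displayed integer vector. Then <v, e_j> = <v, u_j> / sqrt(<u_j, u_j>), so |<v, e_j>|^2 = <v, u_j>^2 / <u_j, u_j>.
Coefficients: <v, e_1> = 2/sqrt(12), <v, e_2> = -8/sqrt(24).
Square and sum: Σ |<v, e_j>|^2 = 3.
Compute ||v||^2 = v·v = 11.
Deficit = 11 − 3 = 8 ≥ 0, confirming Bessel's inequality. (The deficit equals ||v − Σ <v,e_j> e_j||^2, the squared distance from v to span{e_j}.)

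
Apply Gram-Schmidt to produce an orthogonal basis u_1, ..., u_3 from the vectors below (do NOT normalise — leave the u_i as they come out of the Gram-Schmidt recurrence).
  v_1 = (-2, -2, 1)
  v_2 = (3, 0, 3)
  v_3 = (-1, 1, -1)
Orthogonal basis:
  u_1 = (-2, -2, 1)
  u_2 = (7/3, -2/3, 10/3)
  u_3 = (-6/17, 9/17, 6/17)

Apply the Gram-Schmidt recurrence
  u_1 = v_1
  u_i = v_i − Σ_{j<i} ((v_i · u_j) / (u_j · u_j)) · u_j.

Step by step this gives:
  u_1 = (-2, -2, 1)
  u_2 = (7/3, -2/3, 10/3)
  u_3 = (-6/17, 9/17, 6/17)

Orthogonality check:
  u_2 · u_1 = 0 (should be 0)
  u_3 · u_1 = 0 (should be 0)
  u_3 · u_2 = 0 (should be 0)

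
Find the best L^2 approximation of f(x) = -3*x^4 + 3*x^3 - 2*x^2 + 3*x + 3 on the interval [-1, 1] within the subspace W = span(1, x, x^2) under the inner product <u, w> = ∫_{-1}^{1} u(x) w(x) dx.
g(x) = -32*x^2/7 + 24*x/5 + 114/35

The best approximation g ∈ W is the orthogonal projection of f onto W. Writing g = a_0 + a_1 x + a_2 x^2, the coefficients solve the normal equations G · a = b where
  G_{ij} = <φ_i, φ_j> and b_i = <f, φ_i>, with φ_0 = 1, φ_1 = x, φ_2 = x^2.
G =
  [2, 0, 2/3]
  [0, 2/3, 0]
  [2/3, 0, 2/5],
b = (52/15, 16/5, 12/35).
Solving gives a_0 = 114/35, a_1 = 24/5, a_2 = -32/7, so
  g(x) = -32*x^2/7 + 24*x/5 + 114/35.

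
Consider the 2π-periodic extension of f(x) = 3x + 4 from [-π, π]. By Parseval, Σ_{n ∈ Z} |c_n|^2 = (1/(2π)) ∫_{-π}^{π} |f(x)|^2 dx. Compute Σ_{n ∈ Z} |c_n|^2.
Σ |c_n|^2 = 3π^2 + 16

Expand and integrate term by term over [-π, π]:
  ∫ (3x)^2 dx = 9·(2π^3/3); ∫ 2·3·(4)·x dx = 0 (odd integrand); ∫ 4^2 dx = 16·2π.
So (1/(2π)) ∫_{-π}^{π} (3x + 4)^2 dx = 9π^2/3 + 16 = 3π^2 + 16.
Parseval ⇒ Σ |c_n|^2 = 3π^2 + 16.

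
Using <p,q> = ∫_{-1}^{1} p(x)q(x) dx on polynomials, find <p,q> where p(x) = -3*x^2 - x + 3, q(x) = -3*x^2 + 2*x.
<p,q> = -56/15

Expand the product: p(x)·q(x) = 9*x^4 - 3*x^3 - 11*x^2 + 6*x.
∫_{-1}^{1} of each monomial x^k gives [2/(k+1) if k even, 0 if k odd]. Integrating term-by-term (or equivalently evaluating the antiderivative F(x) = 9*x^5/5 - 3*x^4/4 - 11*x^3/3 + 3*x^2 at the endpoints):
  F(1) − F(−1) = 23/60 − (247/60) = -56/15.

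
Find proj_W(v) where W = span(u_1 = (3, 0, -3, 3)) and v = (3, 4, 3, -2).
proj_W(v) = (-2/3, 0, 2/3, -2/3)

Set up U = [u_1 | ... | u_1] ∈ R^(4×1). The projector onto W = col(U) is P = U (U^T U)^(-1) U^T.
Compute U^T U =
  [27],
and U^T v = (-6).
Solve U^T U · c = U^T v for the coefficients: c = (-2/9). The projection is proj_W(v) = U c.
Check: (v - proj_W(v)) · u_1 = 0  (should be 0).
Result: proj_W(v) = (-2/3, 0, 2/3, -2/3).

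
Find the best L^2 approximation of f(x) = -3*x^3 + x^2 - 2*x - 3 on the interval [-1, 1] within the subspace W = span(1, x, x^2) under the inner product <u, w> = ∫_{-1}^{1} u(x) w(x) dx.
g(x) = x^2 - 19*x/5 - 3

The best approximation g ∈ W is the orthogonal projection of f onto W. Writing g = a_0 + a_1 x + a_2 x^2, the coefficients solve the normal equations G · a = b where
  G_{ij} = <φ_i, φ_j> and b_i = <f, φ_i>, with φ_0 = 1, φ_1 = x, φ_2 = x^2.
G =
  [2, 0, 2/3]
  [0, 2/3, 0]
  [2/3, 0, 2/5],
b = (-16/3, -38/15, -8/5).
Solving gives a_0 = -3, a_1 = -19/5, a_2 = 1, so
  g(x) = x^2 - 19*x/5 - 3.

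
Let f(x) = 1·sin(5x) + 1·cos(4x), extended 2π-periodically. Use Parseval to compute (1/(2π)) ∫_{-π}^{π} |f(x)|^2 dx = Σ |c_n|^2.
Σ |c_n|^2 = 1

Expand |f|^2 and use orthogonality of {sin(nx), cos(mx)} on [-π, π]:
  ∫_{-π}^{π} sin(nx)^2 dx = π, ∫ cos(mx)^2 dx = π, and cross terms integrate to 0.
So ∫_{-π}^{π} f(x)^2 dx = 1^2 · π + 1^2 · π = (1 + 1)π.
Divide by 2π: (1 + 1)/2 = 1.
By Parseval, this equals Σ |c_n|^2.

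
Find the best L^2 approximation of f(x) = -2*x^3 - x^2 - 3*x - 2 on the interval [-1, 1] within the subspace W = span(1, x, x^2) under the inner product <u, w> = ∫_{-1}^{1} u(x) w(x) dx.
g(x) = -x^2 - 21*x/5 - 2

The best approximation g ∈ W is the orthogonal projection of f onto W. Writing g = a_0 + a_1 x + a_2 x^2, the coefficients solve the normal equations G · a = b where
  G_{ij} = <φ_i, φ_j> and b_i = <f, φ_i>, with φ_0 = 1, φ_1 = x, φ_2 = x^2.
G =
  [2, 0, 2/3]
  [0, 2/3, 0]
  [2/3, 0, 2/5],
b = (-14/3, -14/5, -26/15).
Solving gives a_0 = -2, a_1 = -21/5, a_2 = -1, so
  g(x) = -x^2 - 21*x/5 - 2.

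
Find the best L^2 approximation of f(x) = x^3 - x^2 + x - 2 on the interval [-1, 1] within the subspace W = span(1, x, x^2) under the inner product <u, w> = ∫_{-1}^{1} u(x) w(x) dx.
g(x) = -x^2 + 8*x/5 - 2

The best approximation g ∈ W is the orthogonal projection of f onto W. Writing g = a_0 + a_1 x + a_2 x^2, the coefficients solve the normal equations G · a = b where
  G_{ij} = <φ_i, φ_j> and b_i = <f, φ_i>, with φ_0 = 1, φ_1 = x, φ_2 = x^2.
G =
  [2, 0, 2/3]
  [0, 2/3, 0]
  [2/3, 0, 2/5],
b = (-14/3, 16/15, -26/15).
Solving gives a_0 = -2, a_1 = 8/5, a_2 = -1, so
  g(x) = -x^2 + 8*x/5 - 2.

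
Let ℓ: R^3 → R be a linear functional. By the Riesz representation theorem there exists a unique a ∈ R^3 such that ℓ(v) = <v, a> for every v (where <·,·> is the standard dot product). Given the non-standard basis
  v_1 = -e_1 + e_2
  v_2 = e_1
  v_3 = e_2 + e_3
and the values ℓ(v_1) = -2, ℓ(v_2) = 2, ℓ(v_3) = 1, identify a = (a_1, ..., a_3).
a = (2, 0, 1)

Write a = (a_1, ..., a_3) in the standard basis. For each basis vector v_i, ℓ(v_i) = <v_i, a> is a linear equation in the a_j's. Collect the n equations into a matrix system V a = ℓ, where row i of V is v_i (expressed in the standard basis). Since V is invertible (lower-triangular with 1s on the diagonal, up to permutation), solve by back-substitution:
  V =
[[-1, 1, 0],
 [1, 0, 0],
 [0, 1, 1]]
  V a = (-2, 2, 1)
Solving gives a = (2, 0, 1).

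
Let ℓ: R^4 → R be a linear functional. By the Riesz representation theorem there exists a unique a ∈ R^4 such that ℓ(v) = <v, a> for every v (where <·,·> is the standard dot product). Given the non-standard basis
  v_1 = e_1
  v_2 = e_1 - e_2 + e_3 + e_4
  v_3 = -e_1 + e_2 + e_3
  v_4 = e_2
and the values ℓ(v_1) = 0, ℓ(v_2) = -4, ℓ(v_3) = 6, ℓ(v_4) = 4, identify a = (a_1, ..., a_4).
a = (0, 4, 2, -2)

Write a = (a_1, ..., a_4) in the standard basis. For each basis vector v_i, ℓ(v_i) = <v_i, a> is a linear equation in the a_j's. Collect the n equations into a matrix system V a = ℓ, where row i of V is v_i (expressed in the standard basis). Since V is invertible (lower-triangular with 1s on the diagonal, up to permutation), solve by back-substitution:
  V =
[[1, 0, 0, 0],
 [1, -1, 1, 1],
 [-1, 1, 1, 0],
 [0, 1, 0, 0]]
  V a = (0, -4, 6, 4)
Solving gives a = (0, 4, 2, -2).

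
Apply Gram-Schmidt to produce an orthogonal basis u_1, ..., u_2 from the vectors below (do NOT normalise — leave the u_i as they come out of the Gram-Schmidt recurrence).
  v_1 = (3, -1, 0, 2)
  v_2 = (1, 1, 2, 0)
Orthogonal basis:
  u_1 = (3, -1, 0, 2)
  u_2 = (4/7, 8/7, 2, -2/7)

Apply the Gram-Schmidt recurrence
  u_1 = v_1
  u_i = v_i − Σ_{j<i} ((v_i · u_j) / (u_j · u_j)) · u_j.

Step by step this gives:
  u_1 = (3, -1, 0, 2)
  u_2 = (4/7, 8/7, 2, -2/7)

Orthogonality check:
  u_2 · u_1 = 0 (should be 0)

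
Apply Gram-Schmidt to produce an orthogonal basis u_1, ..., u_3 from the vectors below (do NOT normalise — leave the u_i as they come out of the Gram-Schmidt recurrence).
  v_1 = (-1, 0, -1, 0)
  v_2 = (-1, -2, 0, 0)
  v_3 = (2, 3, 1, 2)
Orthogonal basis:
  u_1 = (-1, 0, -1, 0)
  u_2 = (-1/2, -2, 1/2, 0)
  u_3 = (-2/9, 1/9, 2/9, 2)

Apply the Gram-Schmidt recurrence
  u_1 = v_1
  u_i = v_i − Σ_{j<i} ((v_i · u_j) / (u_j · u_j)) · u_j.

Step by step this gives:
  u_1 = (-1, 0, -1, 0)
  u_2 = (-1/2, -2, 1/2, 0)
  u_3 = (-2/9, 1/9, 2/9, 2)

Orthogonality check:
  u_2 · u_1 = 0 (should be 0)
  u_3 · u_1 = 0 (should be 0)
  u_3 · u_2 = 0 (should be 0)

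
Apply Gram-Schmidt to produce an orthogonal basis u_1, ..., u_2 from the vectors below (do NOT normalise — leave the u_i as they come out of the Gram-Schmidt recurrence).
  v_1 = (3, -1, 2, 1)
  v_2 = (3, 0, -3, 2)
Orthogonal basis:
  u_1 = (3, -1, 2, 1)
  u_2 = (2, 1/3, -11/3, 5/3)

Apply the Gram-Schmidt recurrence
  u_1 = v_1
  u_i = v_i − Σ_{j<i} ((v_i · u_j) / (u_j · u_j)) · u_j.

Step by step this gives:
  u_1 = (3, -1, 2, 1)
  u_2 = (2, 1/3, -11/3, 5/3)

Orthogonality check:
  u_2 · u_1 = 0 (should be 0)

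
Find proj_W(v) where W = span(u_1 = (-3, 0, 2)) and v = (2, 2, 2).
proj_W(v) = (6/13, 0, -4/13)

Set up U = [u_1 | ... | u_1] ∈ R^(3×1). The projector onto W = col(U) is P = U (U^T U)^(-1) U^T.
Compute U^T U =
  [13],
and U^T v = (-2).
Solve U^T U · c = U^T v for the coefficients: c = (-2/13). The projection is proj_W(v) = U c.
Check: (v - proj_W(v)) · u_1 = 0  (should be 0).
Result: proj_W(v) = (6/13, 0, -4/13).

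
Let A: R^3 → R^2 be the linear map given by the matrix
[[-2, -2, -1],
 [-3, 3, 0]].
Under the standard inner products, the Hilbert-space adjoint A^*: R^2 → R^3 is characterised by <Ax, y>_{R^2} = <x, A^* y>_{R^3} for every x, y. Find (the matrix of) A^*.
A^* = A^T =
[[-2, -3],
 [-2, 3],
 [-1, 0]]

For real matrices with standard dot products, the defining identity <Ax, y> = <x, A^* y> gives (Ax)^T y = x^T (A^*) y, i.e. x^T A^T y = x^T (A^*) y. Since this holds for all x, y, we must have A^* = A^T. Therefore
A^* =
[[-2, -3],
 [-2, 3],
 [-1, 0]].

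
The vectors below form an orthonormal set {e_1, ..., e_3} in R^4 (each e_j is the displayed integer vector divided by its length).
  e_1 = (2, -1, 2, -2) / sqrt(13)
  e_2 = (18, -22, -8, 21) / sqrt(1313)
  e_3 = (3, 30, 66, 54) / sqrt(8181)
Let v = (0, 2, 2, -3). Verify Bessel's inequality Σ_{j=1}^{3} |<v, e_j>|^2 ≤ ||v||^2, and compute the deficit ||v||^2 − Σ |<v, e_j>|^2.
Σ |<v, e_j>|^2 = 149/9; ||v||^2 = 17; deficit = 4/9

Write each e_j = u_j / sqrt(<u_j, u_j>) where u_j is the displayed integer vector. Then <v, e_j> = <v, u_j> / sqrt(<u_j, u_j>), so |<v, e_j>|^2 = <v, u_j>^2 / <u_j, u_j>.
Coefficients: <v, e_1> = 8/sqrt(13), <v, e_2> = -123/sqrt(1313), <v, e_3> = 30/sqrt(8181).
Square and sum: Σ |<v, e_j>|^2 = 149/9.
Compute ||v||^2 = v·v = 17.
Deficit = 17 − 149/9 = 4/9 ≥ 0, confirming Bessel's inequality. (The deficit equals ||v − Σ <v,e_j> e_j||^2, the squared distance from v to span{e_j}.)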